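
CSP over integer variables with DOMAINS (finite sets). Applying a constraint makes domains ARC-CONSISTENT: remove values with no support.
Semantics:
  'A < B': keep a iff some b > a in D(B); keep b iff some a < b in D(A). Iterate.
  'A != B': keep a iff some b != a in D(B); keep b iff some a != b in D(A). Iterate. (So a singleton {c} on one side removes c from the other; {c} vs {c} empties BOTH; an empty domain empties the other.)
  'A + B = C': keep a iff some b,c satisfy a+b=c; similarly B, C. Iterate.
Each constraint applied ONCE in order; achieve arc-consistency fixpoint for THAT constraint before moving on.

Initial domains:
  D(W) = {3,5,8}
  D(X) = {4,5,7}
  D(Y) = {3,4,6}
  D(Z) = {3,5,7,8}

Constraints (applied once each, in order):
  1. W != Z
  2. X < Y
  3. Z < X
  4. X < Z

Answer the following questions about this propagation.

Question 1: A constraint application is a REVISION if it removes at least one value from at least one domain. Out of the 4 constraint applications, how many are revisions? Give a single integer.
Constraint 1 (W != Z) on D(W)={3,5,8} D(Z)={3,5,7,8}: no change => not a revision
Constraint 2 (X < Y) on D(X)={4,5,7} D(Y)={3,4,6}: X {4,5,7}->{4,5}; Y {3,4,6}->{6} => REVISION
Constraint 3 (Z < X) on D(Z)={3,5,7,8} D(X)={4,5}: Z {3,5,7,8}->{3} => REVISION
Constraint 4 (X < Z) on D(X)={4,5} D(Z)={3}: X {4,5}->{}; Z {3}->{} => REVISION
Total revisions = 3

Answer: 3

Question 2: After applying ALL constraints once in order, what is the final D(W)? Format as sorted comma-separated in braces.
Constraint 1 (W != Z) on D(W)={3,5,8} D(Z)={3,5,7,8}: no change
Constraint 2 (X < Y) on D(X)={4,5,7} D(Y)={3,4,6}: X {4,5,7}->{4,5}; Y {3,4,6}->{6}
Constraint 3 (Z < X) on D(Z)={3,5,7,8} D(X)={4,5}: Z {3,5,7,8}->{3}
Constraint 4 (X < Z) on D(X)={4,5} D(Z)={3}: X {4,5}->{}; Z {3}->{}
So after all 4 constraints: D(W) = {3,5,8}

Answer: {3,5,8}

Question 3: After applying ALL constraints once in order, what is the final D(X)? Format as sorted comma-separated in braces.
Constraint 1 (W != Z) on D(W)={3,5,8} D(Z)={3,5,7,8}: no change
Constraint 2 (X < Y) on D(X)={4,5,7} D(Y)={3,4,6}: X {4,5,7}->{4,5}; Y {3,4,6}->{6}
Constraint 3 (Z < X) on D(Z)={3,5,7,8} D(X)={4,5}: Z {3,5,7,8}->{3}
Constraint 4 (X < Z) on D(X)={4,5} D(Z)={3}: X {4,5}->{}; Z {3}->{}
So after all 4 constraints: D(X) = {}

Answer: {}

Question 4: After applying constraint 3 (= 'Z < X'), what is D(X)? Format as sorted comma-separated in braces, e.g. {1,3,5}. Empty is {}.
Answer: {4,5}

Derivation:
Constraint 1 (W != Z) on D(W)={3,5,8} D(Z)={3,5,7,8}: no change
Constraint 2 (X < Y) on D(X)={4,5,7} D(Y)={3,4,6}: X {4,5,7}->{4,5}; Y {3,4,6}->{6}
Constraint 3 (Z < X) on D(Z)={3,5,7,8} D(X)={4,5}: Z {3,5,7,8}->{3}
So after constraint 3: D(X) = {4,5}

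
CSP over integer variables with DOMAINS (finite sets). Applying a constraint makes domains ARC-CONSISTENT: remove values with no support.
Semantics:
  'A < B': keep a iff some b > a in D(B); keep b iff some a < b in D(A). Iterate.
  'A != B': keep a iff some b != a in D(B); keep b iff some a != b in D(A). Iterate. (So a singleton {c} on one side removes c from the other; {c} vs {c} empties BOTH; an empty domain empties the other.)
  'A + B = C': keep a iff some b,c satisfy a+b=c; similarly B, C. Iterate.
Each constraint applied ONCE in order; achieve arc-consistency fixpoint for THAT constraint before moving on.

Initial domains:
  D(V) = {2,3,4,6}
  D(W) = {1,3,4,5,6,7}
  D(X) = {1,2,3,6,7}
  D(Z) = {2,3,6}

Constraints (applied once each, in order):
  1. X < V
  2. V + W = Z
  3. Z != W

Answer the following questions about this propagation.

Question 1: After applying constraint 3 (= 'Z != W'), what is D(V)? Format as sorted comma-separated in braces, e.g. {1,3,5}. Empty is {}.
Answer: {2,3}

Derivation:
Constraint 1 (X < V) on D(X)={1,2,3,6,7} D(V)={2,3,4,6}: X {1,2,3,6,7}->{1,2,3}
Constraint 2 (V + W = Z) on D(V)={2,3,4,6} D(W)={1,3,4,5,6,7} D(Z)={2,3,6}: V {2,3,4,6}->{2,3}; W {1,3,4,5,6,7}->{1,3,4}; Z {2,3,6}->{3,6}
Constraint 3 (Z != W) on D(Z)={3,6} D(W)={1,3,4}: no change
So after constraint 3: D(V) = {2,3}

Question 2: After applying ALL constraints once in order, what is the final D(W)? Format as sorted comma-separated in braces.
Constraint 1 (X < V) on D(X)={1,2,3,6,7} D(V)={2,3,4,6}: X {1,2,3,6,7}->{1,2,3}
Constraint 2 (V + W = Z) on D(V)={2,3,4,6} D(W)={1,3,4,5,6,7} D(Z)={2,3,6}: V {2,3,4,6}->{2,3}; W {1,3,4,5,6,7}->{1,3,4}; Z {2,3,6}->{3,6}
Constraint 3 (Z != W) on D(Z)={3,6} D(W)={1,3,4}: no change
So after all 3 constraints: D(W) = {1,3,4}

Answer: {1,3,4}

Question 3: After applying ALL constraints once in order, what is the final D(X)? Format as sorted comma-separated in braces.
Constraint 1 (X < V) on D(X)={1,2,3,6,7} D(V)={2,3,4,6}: X {1,2,3,6,7}->{1,2,3}
Constraint 2 (V + W = Z) on D(V)={2,3,4,6} D(W)={1,3,4,5,6,7} D(Z)={2,3,6}: V {2,3,4,6}->{2,3}; W {1,3,4,5,6,7}->{1,3,4}; Z {2,3,6}->{3,6}
Constraint 3 (Z != W) on D(Z)={3,6} D(W)={1,3,4}: no change
So after all 3 constraints: D(X) = {1,2,3}

Answer: {1,2,3}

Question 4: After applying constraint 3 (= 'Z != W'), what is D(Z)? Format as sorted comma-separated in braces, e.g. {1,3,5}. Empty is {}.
Constraint 1 (X < V) on D(X)={1,2,3,6,7} D(V)={2,3,4,6}: X {1,2,3,6,7}->{1,2,3}
Constraint 2 (V + W = Z) on D(V)={2,3,4,6} D(W)={1,3,4,5,6,7} D(Z)={2,3,6}: V {2,3,4,6}->{2,3}; W {1,3,4,5,6,7}->{1,3,4}; Z {2,3,6}->{3,6}
Constraint 3 (Z != W) on D(Z)={3,6} D(W)={1,3,4}: no change
So after constraint 3: D(Z) = {3,6}

Answer: {3,6}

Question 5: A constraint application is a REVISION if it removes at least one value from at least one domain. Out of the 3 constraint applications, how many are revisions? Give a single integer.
Answer: 2

Derivation:
Constraint 1 (X < V) on D(X)={1,2,3,6,7} D(V)={2,3,4,6}: X {1,2,3,6,7}->{1,2,3} => REVISION
Constraint 2 (V + W = Z) on D(V)={2,3,4,6} D(W)={1,3,4,5,6,7} D(Z)={2,3,6}: V {2,3,4,6}->{2,3}; W {1,3,4,5,6,7}->{1,3,4}; Z {2,3,6}->{3,6} => REVISION
Constraint 3 (Z != W) on D(Z)={3,6} D(W)={1,3,4}: no change => not a revision
Total revisions = 2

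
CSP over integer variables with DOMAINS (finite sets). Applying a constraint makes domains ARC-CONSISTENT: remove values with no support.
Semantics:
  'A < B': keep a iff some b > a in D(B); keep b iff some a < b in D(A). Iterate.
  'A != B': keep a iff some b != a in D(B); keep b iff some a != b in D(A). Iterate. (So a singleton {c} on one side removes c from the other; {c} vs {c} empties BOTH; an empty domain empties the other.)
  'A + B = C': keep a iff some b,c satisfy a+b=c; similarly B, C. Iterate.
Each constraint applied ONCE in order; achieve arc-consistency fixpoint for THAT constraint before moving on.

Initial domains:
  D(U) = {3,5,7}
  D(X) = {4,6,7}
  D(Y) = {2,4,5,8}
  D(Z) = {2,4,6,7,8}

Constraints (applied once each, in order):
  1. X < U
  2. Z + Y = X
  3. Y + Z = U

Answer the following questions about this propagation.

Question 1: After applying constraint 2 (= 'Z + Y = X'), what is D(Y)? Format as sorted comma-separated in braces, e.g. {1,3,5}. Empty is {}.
Constraint 1 (X < U) on D(X)={4,6,7} D(U)={3,5,7}: X {4,6,7}->{4,6}; U {3,5,7}->{5,7}
Constraint 2 (Z + Y = X) on D(Z)={2,4,6,7,8} D(Y)={2,4,5,8} D(X)={4,6}: Z {2,4,6,7,8}->{2,4}; Y {2,4,5,8}->{2,4}
So after constraint 2: D(Y) = {2,4}

Answer: {2,4}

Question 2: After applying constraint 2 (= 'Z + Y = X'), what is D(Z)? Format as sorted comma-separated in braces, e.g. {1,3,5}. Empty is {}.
Constraint 1 (X < U) on D(X)={4,6,7} D(U)={3,5,7}: X {4,6,7}->{4,6}; U {3,5,7}->{5,7}
Constraint 2 (Z + Y = X) on D(Z)={2,4,6,7,8} D(Y)={2,4,5,8} D(X)={4,6}: Z {2,4,6,7,8}->{2,4}; Y {2,4,5,8}->{2,4}
So after constraint 2: D(Z) = {2,4}

Answer: {2,4}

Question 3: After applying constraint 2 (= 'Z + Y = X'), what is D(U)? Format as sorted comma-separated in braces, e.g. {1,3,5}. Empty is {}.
Constraint 1 (X < U) on D(X)={4,6,7} D(U)={3,5,7}: X {4,6,7}->{4,6}; U {3,5,7}->{5,7}
Constraint 2 (Z + Y = X) on D(Z)={2,4,6,7,8} D(Y)={2,4,5,8} D(X)={4,6}: Z {2,4,6,7,8}->{2,4}; Y {2,4,5,8}->{2,4}
So after constraint 2: D(U) = {5,7}

Answer: {5,7}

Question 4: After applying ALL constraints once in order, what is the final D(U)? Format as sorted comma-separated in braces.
Answer: {}

Derivation:
Constraint 1 (X < U) on D(X)={4,6,7} D(U)={3,5,7}: X {4,6,7}->{4,6}; U {3,5,7}->{5,7}
Constraint 2 (Z + Y = X) on D(Z)={2,4,6,7,8} D(Y)={2,4,5,8} D(X)={4,6}: Z {2,4,6,7,8}->{2,4}; Y {2,4,5,8}->{2,4}
Constraint 3 (Y + Z = U) on D(Y)={2,4} D(Z)={2,4} D(U)={5,7}: Y {2,4}->{}; Z {2,4}->{}; U {5,7}->{}
So after all 3 constraints: D(U) = {}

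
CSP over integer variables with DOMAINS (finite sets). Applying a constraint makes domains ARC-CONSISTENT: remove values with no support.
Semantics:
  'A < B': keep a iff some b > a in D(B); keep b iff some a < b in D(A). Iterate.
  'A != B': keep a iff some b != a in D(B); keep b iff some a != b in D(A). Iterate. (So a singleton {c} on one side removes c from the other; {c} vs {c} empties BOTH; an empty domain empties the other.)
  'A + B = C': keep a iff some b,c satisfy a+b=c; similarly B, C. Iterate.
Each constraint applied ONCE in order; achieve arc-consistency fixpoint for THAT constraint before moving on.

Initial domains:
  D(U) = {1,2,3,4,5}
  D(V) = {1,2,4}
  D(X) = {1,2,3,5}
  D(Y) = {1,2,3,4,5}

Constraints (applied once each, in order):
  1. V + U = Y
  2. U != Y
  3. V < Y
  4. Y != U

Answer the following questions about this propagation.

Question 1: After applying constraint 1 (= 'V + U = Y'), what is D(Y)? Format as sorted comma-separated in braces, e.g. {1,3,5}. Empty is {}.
Answer: {2,3,4,5}

Derivation:
Constraint 1 (V + U = Y) on D(V)={1,2,4} D(U)={1,2,3,4,5} D(Y)={1,2,3,4,5}: U {1,2,3,4,5}->{1,2,3,4}; Y {1,2,3,4,5}->{2,3,4,5}
So after constraint 1: D(Y) = {2,3,4,5}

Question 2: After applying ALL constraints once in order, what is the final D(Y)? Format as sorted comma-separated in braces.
Constraint 1 (V + U = Y) on D(V)={1,2,4} D(U)={1,2,3,4,5} D(Y)={1,2,3,4,5}: U {1,2,3,4,5}->{1,2,3,4}; Y {1,2,3,4,5}->{2,3,4,5}
Constraint 2 (U != Y) on D(U)={1,2,3,4} D(Y)={2,3,4,5}: no change
Constraint 3 (V < Y) on D(V)={1,2,4} D(Y)={2,3,4,5}: no change
Constraint 4 (Y != U) on D(Y)={2,3,4,5} D(U)={1,2,3,4}: no change
So after all 4 constraints: D(Y) = {2,3,4,5}

Answer: {2,3,4,5}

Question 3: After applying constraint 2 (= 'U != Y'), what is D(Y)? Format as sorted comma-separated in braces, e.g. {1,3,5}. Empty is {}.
Constraint 1 (V + U = Y) on D(V)={1,2,4} D(U)={1,2,3,4,5} D(Y)={1,2,3,4,5}: U {1,2,3,4,5}->{1,2,3,4}; Y {1,2,3,4,5}->{2,3,4,5}
Constraint 2 (U != Y) on D(U)={1,2,3,4} D(Y)={2,3,4,5}: no change
So after constraint 2: D(Y) = {2,3,4,5}

Answer: {2,3,4,5}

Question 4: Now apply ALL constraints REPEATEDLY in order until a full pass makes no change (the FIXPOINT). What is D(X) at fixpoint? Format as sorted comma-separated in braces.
pass 0 (initial): D(X)={1,2,3,5}
pass 1: U {1,2,3,4,5}->{1,2,3,4}; Y {1,2,3,4,5}->{2,3,4,5}
pass 2: no change
Fixpoint after 2 passes: D(X) = {1,2,3,5}

Answer: {1,2,3,5}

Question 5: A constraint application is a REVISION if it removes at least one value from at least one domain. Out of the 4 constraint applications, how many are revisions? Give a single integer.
Answer: 1

Derivation:
Constraint 1 (V + U = Y) on D(V)={1,2,4} D(U)={1,2,3,4,5} D(Y)={1,2,3,4,5}: U {1,2,3,4,5}->{1,2,3,4}; Y {1,2,3,4,5}->{2,3,4,5} => REVISION
Constraint 2 (U != Y) on D(U)={1,2,3,4} D(Y)={2,3,4,5}: no change => not a revision
Constraint 3 (V < Y) on D(V)={1,2,4} D(Y)={2,3,4,5}: no change => not a revision
Constraint 4 (Y != U) on D(Y)={2,3,4,5} D(U)={1,2,3,4}: no change => not a revision
Total revisions = 1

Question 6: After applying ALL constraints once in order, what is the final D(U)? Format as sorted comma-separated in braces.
Answer: {1,2,3,4}

Derivation:
Constraint 1 (V + U = Y) on D(V)={1,2,4} D(U)={1,2,3,4,5} D(Y)={1,2,3,4,5}: U {1,2,3,4,5}->{1,2,3,4}; Y {1,2,3,4,5}->{2,3,4,5}
Constraint 2 (U != Y) on D(U)={1,2,3,4} D(Y)={2,3,4,5}: no change
Constraint 3 (V < Y) on D(V)={1,2,4} D(Y)={2,3,4,5}: no change
Constraint 4 (Y != U) on D(Y)={2,3,4,5} D(U)={1,2,3,4}: no change
So after all 4 constraints: D(U) = {1,2,3,4}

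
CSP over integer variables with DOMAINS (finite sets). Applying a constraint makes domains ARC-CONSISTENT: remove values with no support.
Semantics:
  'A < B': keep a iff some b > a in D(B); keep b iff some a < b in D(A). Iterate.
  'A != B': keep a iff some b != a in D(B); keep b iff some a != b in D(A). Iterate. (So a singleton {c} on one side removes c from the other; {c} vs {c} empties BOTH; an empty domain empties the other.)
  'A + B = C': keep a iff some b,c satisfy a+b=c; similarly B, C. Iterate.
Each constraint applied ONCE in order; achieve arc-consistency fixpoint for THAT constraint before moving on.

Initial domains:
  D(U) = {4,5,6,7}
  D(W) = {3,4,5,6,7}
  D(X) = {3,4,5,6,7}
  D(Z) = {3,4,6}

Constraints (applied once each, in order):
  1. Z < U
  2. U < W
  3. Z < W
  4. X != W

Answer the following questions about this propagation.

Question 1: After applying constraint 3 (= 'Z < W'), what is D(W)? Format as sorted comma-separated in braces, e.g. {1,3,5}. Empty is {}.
Answer: {5,6,7}

Derivation:
Constraint 1 (Z < U) on D(Z)={3,4,6} D(U)={4,5,6,7}: no change
Constraint 2 (U < W) on D(U)={4,5,6,7} D(W)={3,4,5,6,7}: U {4,5,6,7}->{4,5,6}; W {3,4,5,6,7}->{5,6,7}
Constraint 3 (Z < W) on D(Z)={3,4,6} D(W)={5,6,7}: no change
So after constraint 3: D(W) = {5,6,7}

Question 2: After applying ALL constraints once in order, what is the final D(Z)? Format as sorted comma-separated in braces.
Constraint 1 (Z < U) on D(Z)={3,4,6} D(U)={4,5,6,7}: no change
Constraint 2 (U < W) on D(U)={4,5,6,7} D(W)={3,4,5,6,7}: U {4,5,6,7}->{4,5,6}; W {3,4,5,6,7}->{5,6,7}
Constraint 3 (Z < W) on D(Z)={3,4,6} D(W)={5,6,7}: no change
Constraint 4 (X != W) on D(X)={3,4,5,6,7} D(W)={5,6,7}: no change
So after all 4 constraints: D(Z) = {3,4,6}

Answer: {3,4,6}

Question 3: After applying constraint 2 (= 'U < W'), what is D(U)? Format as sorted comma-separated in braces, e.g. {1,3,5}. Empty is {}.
Answer: {4,5,6}

Derivation:
Constraint 1 (Z < U) on D(Z)={3,4,6} D(U)={4,5,6,7}: no change
Constraint 2 (U < W) on D(U)={4,5,6,7} D(W)={3,4,5,6,7}: U {4,5,6,7}->{4,5,6}; W {3,4,5,6,7}->{5,6,7}
So after constraint 2: D(U) = {4,5,6}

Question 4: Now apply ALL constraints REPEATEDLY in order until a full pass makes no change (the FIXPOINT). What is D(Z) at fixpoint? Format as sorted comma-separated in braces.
pass 0 (initial): D(Z)={3,4,6}
pass 1: U {4,5,6,7}->{4,5,6}; W {3,4,5,6,7}->{5,6,7}
pass 2: Z {3,4,6}->{3,4}
pass 3: no change
Fixpoint after 3 passes: D(Z) = {3,4}

Answer: {3,4}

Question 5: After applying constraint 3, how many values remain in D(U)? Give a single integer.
Answer: 3

Derivation:
Constraint 1 (Z < U) on D(Z)={3,4,6} D(U)={4,5,6,7}: no change
Constraint 2 (U < W) on D(U)={4,5,6,7} D(W)={3,4,5,6,7}: U {4,5,6,7}->{4,5,6}; W {3,4,5,6,7}->{5,6,7}
Constraint 3 (Z < W) on D(Z)={3,4,6} D(W)={5,6,7}: no change
So after constraint 3: D(U)={4,5,6}, size = 3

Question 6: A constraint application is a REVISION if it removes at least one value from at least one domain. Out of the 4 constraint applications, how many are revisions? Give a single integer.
Constraint 1 (Z < U) on D(Z)={3,4,6} D(U)={4,5,6,7}: no change => not a revision
Constraint 2 (U < W) on D(U)={4,5,6,7} D(W)={3,4,5,6,7}: U {4,5,6,7}->{4,5,6}; W {3,4,5,6,7}->{5,6,7} => REVISION
Constraint 3 (Z < W) on D(Z)={3,4,6} D(W)={5,6,7}: no change => not a revision
Constraint 4 (X != W) on D(X)={3,4,5,6,7} D(W)={5,6,7}: no change => not a revision
Total revisions = 1

Answer: 1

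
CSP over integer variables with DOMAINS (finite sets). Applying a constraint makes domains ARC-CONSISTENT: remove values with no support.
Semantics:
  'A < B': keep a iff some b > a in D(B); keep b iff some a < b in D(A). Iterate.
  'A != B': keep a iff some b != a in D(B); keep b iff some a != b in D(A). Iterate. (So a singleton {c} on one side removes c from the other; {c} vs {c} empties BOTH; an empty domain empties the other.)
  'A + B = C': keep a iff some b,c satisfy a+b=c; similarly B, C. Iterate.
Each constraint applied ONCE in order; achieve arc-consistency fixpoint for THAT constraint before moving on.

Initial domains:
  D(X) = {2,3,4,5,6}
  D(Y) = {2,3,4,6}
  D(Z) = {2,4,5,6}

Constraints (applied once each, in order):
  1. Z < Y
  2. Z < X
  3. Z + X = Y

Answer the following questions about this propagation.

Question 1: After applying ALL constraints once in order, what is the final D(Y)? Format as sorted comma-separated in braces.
Answer: {6}

Derivation:
Constraint 1 (Z < Y) on D(Z)={2,4,5,6} D(Y)={2,3,4,6}: Z {2,4,5,6}->{2,4,5}; Y {2,3,4,6}->{3,4,6}
Constraint 2 (Z < X) on D(Z)={2,4,5} D(X)={2,3,4,5,6}: X {2,3,4,5,6}->{3,4,5,6}
Constraint 3 (Z + X = Y) on D(Z)={2,4,5} D(X)={3,4,5,6} D(Y)={3,4,6}: Z {2,4,5}->{2}; X {3,4,5,6}->{4}; Y {3,4,6}->{6}
So after all 3 constraints: D(Y) = {6}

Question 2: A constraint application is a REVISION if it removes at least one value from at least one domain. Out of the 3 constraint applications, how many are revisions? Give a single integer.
Constraint 1 (Z < Y) on D(Z)={2,4,5,6} D(Y)={2,3,4,6}: Z {2,4,5,6}->{2,4,5}; Y {2,3,4,6}->{3,4,6} => REVISION
Constraint 2 (Z < X) on D(Z)={2,4,5} D(X)={2,3,4,5,6}: X {2,3,4,5,6}->{3,4,5,6} => REVISION
Constraint 3 (Z + X = Y) on D(Z)={2,4,5} D(X)={3,4,5,6} D(Y)={3,4,6}: Z {2,4,5}->{2}; X {3,4,5,6}->{4}; Y {3,4,6}->{6} => REVISION
Total revisions = 3

Answer: 3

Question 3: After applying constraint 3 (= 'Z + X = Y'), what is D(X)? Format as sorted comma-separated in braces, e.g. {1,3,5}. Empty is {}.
Answer: {4}

Derivation:
Constraint 1 (Z < Y) on D(Z)={2,4,5,6} D(Y)={2,3,4,6}: Z {2,4,5,6}->{2,4,5}; Y {2,3,4,6}->{3,4,6}
Constraint 2 (Z < X) on D(Z)={2,4,5} D(X)={2,3,4,5,6}: X {2,3,4,5,6}->{3,4,5,6}
Constraint 3 (Z + X = Y) on D(Z)={2,4,5} D(X)={3,4,5,6} D(Y)={3,4,6}: Z {2,4,5}->{2}; X {3,4,5,6}->{4}; Y {3,4,6}->{6}
So after constraint 3: D(X) = {4}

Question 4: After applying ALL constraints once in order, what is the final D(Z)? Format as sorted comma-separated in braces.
Constraint 1 (Z < Y) on D(Z)={2,4,5,6} D(Y)={2,3,4,6}: Z {2,4,5,6}->{2,4,5}; Y {2,3,4,6}->{3,4,6}
Constraint 2 (Z < X) on D(Z)={2,4,5} D(X)={2,3,4,5,6}: X {2,3,4,5,6}->{3,4,5,6}
Constraint 3 (Z + X = Y) on D(Z)={2,4,5} D(X)={3,4,5,6} D(Y)={3,4,6}: Z {2,4,5}->{2}; X {3,4,5,6}->{4}; Y {3,4,6}->{6}
So after all 3 constraints: D(Z) = {2}

Answer: {2}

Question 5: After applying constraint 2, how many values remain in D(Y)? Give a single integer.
Constraint 1 (Z < Y) on D(Z)={2,4,5,6} D(Y)={2,3,4,6}: Z {2,4,5,6}->{2,4,5}; Y {2,3,4,6}->{3,4,6}
Constraint 2 (Z < X) on D(Z)={2,4,5} D(X)={2,3,4,5,6}: X {2,3,4,5,6}->{3,4,5,6}
So after constraint 2: D(Y)={3,4,6}, size = 3

Answer: 3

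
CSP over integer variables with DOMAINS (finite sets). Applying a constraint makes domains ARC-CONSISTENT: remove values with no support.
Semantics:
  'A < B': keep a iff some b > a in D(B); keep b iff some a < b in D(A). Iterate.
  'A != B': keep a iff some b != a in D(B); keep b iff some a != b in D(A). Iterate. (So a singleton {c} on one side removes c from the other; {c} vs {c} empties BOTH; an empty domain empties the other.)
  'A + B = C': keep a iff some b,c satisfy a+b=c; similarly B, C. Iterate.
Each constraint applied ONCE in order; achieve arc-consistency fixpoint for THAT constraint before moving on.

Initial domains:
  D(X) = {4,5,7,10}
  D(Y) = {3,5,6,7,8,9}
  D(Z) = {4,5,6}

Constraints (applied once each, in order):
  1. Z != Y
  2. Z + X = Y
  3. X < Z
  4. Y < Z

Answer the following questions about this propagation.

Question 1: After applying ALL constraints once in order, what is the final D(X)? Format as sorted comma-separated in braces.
Answer: {4}

Derivation:
Constraint 1 (Z != Y) on D(Z)={4,5,6} D(Y)={3,5,6,7,8,9}: no change
Constraint 2 (Z + X = Y) on D(Z)={4,5,6} D(X)={4,5,7,10} D(Y)={3,5,6,7,8,9}: Z {4,5,6}->{4,5}; X {4,5,7,10}->{4,5}; Y {3,5,6,7,8,9}->{8,9}
Constraint 3 (X < Z) on D(X)={4,5} D(Z)={4,5}: X {4,5}->{4}; Z {4,5}->{5}
Constraint 4 (Y < Z) on D(Y)={8,9} D(Z)={5}: Y {8,9}->{}; Z {5}->{}
So after all 4 constraints: D(X) = {4}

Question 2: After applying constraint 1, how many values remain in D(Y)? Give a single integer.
Answer: 6

Derivation:
Constraint 1 (Z != Y) on D(Z)={4,5,6} D(Y)={3,5,6,7,8,9}: no change
So after constraint 1: D(Y)={3,5,6,7,8,9}, size = 6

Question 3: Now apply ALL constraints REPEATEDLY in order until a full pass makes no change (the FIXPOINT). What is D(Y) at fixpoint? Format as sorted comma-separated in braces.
Answer: {}

Derivation:
pass 0 (initial): D(Y)={3,5,6,7,8,9}
pass 1: X {4,5,7,10}->{4}; Y {3,5,6,7,8,9}->{}; Z {4,5,6}->{}
pass 2: X {4}->{}
pass 3: no change
Fixpoint after 3 passes: D(Y) = {}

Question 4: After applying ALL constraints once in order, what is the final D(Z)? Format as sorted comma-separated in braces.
Answer: {}

Derivation:
Constraint 1 (Z != Y) on D(Z)={4,5,6} D(Y)={3,5,6,7,8,9}: no change
Constraint 2 (Z + X = Y) on D(Z)={4,5,6} D(X)={4,5,7,10} D(Y)={3,5,6,7,8,9}: Z {4,5,6}->{4,5}; X {4,5,7,10}->{4,5}; Y {3,5,6,7,8,9}->{8,9}
Constraint 3 (X < Z) on D(X)={4,5} D(Z)={4,5}: X {4,5}->{4}; Z {4,5}->{5}
Constraint 4 (Y < Z) on D(Y)={8,9} D(Z)={5}: Y {8,9}->{}; Z {5}->{}
So after all 4 constraints: D(Z) = {}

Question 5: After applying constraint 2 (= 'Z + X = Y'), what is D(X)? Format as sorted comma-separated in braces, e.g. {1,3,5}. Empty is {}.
Answer: {4,5}

Derivation:
Constraint 1 (Z != Y) on D(Z)={4,5,6} D(Y)={3,5,6,7,8,9}: no change
Constraint 2 (Z + X = Y) on D(Z)={4,5,6} D(X)={4,5,7,10} D(Y)={3,5,6,7,8,9}: Z {4,5,6}->{4,5}; X {4,5,7,10}->{4,5}; Y {3,5,6,7,8,9}->{8,9}
So after constraint 2: D(X) = {4,5}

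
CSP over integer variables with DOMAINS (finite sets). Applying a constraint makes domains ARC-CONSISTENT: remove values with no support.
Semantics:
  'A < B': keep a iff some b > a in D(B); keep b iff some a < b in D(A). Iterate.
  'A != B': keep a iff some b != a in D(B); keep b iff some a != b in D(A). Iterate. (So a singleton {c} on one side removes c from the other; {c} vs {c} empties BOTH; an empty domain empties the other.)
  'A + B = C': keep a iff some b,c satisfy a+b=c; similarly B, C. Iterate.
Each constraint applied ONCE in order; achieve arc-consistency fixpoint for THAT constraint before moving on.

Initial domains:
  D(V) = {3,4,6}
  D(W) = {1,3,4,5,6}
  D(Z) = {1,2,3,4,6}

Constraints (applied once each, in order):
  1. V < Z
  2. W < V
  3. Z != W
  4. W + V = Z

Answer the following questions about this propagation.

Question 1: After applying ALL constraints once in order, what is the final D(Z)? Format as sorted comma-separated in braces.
Answer: {4,6}

Derivation:
Constraint 1 (V < Z) on D(V)={3,4,6} D(Z)={1,2,3,4,6}: V {3,4,6}->{3,4}; Z {1,2,3,4,6}->{4,6}
Constraint 2 (W < V) on D(W)={1,3,4,5,6} D(V)={3,4}: W {1,3,4,5,6}->{1,3}
Constraint 3 (Z != W) on D(Z)={4,6} D(W)={1,3}: no change
Constraint 4 (W + V = Z) on D(W)={1,3} D(V)={3,4} D(Z)={4,6}: V {3,4}->{3}
So after all 4 constraints: D(Z) = {4,6}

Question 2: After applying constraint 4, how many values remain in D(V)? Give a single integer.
Constraint 1 (V < Z) on D(V)={3,4,6} D(Z)={1,2,3,4,6}: V {3,4,6}->{3,4}; Z {1,2,3,4,6}->{4,6}
Constraint 2 (W < V) on D(W)={1,3,4,5,6} D(V)={3,4}: W {1,3,4,5,6}->{1,3}
Constraint 3 (Z != W) on D(Z)={4,6} D(W)={1,3}: no change
Constraint 4 (W + V = Z) on D(W)={1,3} D(V)={3,4} D(Z)={4,6}: V {3,4}->{3}
So after constraint 4: D(V)={3}, size = 1

Answer: 1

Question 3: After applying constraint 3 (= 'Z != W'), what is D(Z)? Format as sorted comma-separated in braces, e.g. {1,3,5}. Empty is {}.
Constraint 1 (V < Z) on D(V)={3,4,6} D(Z)={1,2,3,4,6}: V {3,4,6}->{3,4}; Z {1,2,3,4,6}->{4,6}
Constraint 2 (W < V) on D(W)={1,3,4,5,6} D(V)={3,4}: W {1,3,4,5,6}->{1,3}
Constraint 3 (Z != W) on D(Z)={4,6} D(W)={1,3}: no change
So after constraint 3: D(Z) = {4,6}

Answer: {4,6}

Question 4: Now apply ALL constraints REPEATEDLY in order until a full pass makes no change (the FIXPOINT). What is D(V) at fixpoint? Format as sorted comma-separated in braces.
Answer: {3}

Derivation:
pass 0 (initial): D(V)={3,4,6}
pass 1: V {3,4,6}->{3}; W {1,3,4,5,6}->{1,3}; Z {1,2,3,4,6}->{4,6}
pass 2: W {1,3}->{1}; Z {4,6}->{4}
pass 3: no change
Fixpoint after 3 passes: D(V) = {3}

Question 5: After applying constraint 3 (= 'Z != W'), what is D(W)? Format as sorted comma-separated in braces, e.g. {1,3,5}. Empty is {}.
Constraint 1 (V < Z) on D(V)={3,4,6} D(Z)={1,2,3,4,6}: V {3,4,6}->{3,4}; Z {1,2,3,4,6}->{4,6}
Constraint 2 (W < V) on D(W)={1,3,4,5,6} D(V)={3,4}: W {1,3,4,5,6}->{1,3}
Constraint 3 (Z != W) on D(Z)={4,6} D(W)={1,3}: no change
So after constraint 3: D(W) = {1,3}

Answer: {1,3}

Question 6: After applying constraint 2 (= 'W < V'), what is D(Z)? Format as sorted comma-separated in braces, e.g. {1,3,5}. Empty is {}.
Answer: {4,6}

Derivation:
Constraint 1 (V < Z) on D(V)={3,4,6} D(Z)={1,2,3,4,6}: V {3,4,6}->{3,4}; Z {1,2,3,4,6}->{4,6}
Constraint 2 (W < V) on D(W)={1,3,4,5,6} D(V)={3,4}: W {1,3,4,5,6}->{1,3}
So after constraint 2: D(Z) = {4,6}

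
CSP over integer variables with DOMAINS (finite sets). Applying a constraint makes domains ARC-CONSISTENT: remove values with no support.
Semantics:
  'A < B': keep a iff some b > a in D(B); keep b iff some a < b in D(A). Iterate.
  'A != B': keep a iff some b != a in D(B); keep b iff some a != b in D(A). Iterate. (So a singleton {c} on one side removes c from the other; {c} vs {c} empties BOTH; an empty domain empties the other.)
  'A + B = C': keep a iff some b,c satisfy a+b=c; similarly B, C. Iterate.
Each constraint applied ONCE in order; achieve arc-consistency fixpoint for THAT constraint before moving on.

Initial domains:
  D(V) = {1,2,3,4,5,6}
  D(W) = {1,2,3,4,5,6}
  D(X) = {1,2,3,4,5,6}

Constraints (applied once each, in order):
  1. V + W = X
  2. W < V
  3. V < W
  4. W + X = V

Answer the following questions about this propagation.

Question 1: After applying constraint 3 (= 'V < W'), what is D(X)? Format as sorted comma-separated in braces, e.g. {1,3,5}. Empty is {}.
Answer: {2,3,4,5,6}

Derivation:
Constraint 1 (V + W = X) on D(V)={1,2,3,4,5,6} D(W)={1,2,3,4,5,6} D(X)={1,2,3,4,5,6}: V {1,2,3,4,5,6}->{1,2,3,4,5}; W {1,2,3,4,5,6}->{1,2,3,4,5}; X {1,2,3,4,5,6}->{2,3,4,5,6}
Constraint 2 (W < V) on D(W)={1,2,3,4,5} D(V)={1,2,3,4,5}: W {1,2,3,4,5}->{1,2,3,4}; V {1,2,3,4,5}->{2,3,4,5}
Constraint 3 (V < W) on D(V)={2,3,4,5} D(W)={1,2,3,4}: V {2,3,4,5}->{2,3}; W {1,2,3,4}->{3,4}
So after constraint 3: D(X) = {2,3,4,5,6}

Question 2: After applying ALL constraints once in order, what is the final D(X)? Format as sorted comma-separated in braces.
Constraint 1 (V + W = X) on D(V)={1,2,3,4,5,6} D(W)={1,2,3,4,5,6} D(X)={1,2,3,4,5,6}: V {1,2,3,4,5,6}->{1,2,3,4,5}; W {1,2,3,4,5,6}->{1,2,3,4,5}; X {1,2,3,4,5,6}->{2,3,4,5,6}
Constraint 2 (W < V) on D(W)={1,2,3,4,5} D(V)={1,2,3,4,5}: W {1,2,3,4,5}->{1,2,3,4}; V {1,2,3,4,5}->{2,3,4,5}
Constraint 3 (V < W) on D(V)={2,3,4,5} D(W)={1,2,3,4}: V {2,3,4,5}->{2,3}; W {1,2,3,4}->{3,4}
Constraint 4 (W + X = V) on D(W)={3,4} D(X)={2,3,4,5,6} D(V)={2,3}: W {3,4}->{}; X {2,3,4,5,6}->{}; V {2,3}->{}
So after all 4 constraints: D(X) = {}

Answer: {}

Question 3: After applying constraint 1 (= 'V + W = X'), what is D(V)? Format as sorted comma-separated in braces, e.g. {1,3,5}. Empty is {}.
Constraint 1 (V + W = X) on D(V)={1,2,3,4,5,6} D(W)={1,2,3,4,5,6} D(X)={1,2,3,4,5,6}: V {1,2,3,4,5,6}->{1,2,3,4,5}; W {1,2,3,4,5,6}->{1,2,3,4,5}; X {1,2,3,4,5,6}->{2,3,4,5,6}
So after constraint 1: D(V) = {1,2,3,4,5}

Answer: {1,2,3,4,5}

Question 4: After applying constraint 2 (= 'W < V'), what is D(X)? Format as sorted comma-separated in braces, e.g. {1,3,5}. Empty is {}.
Constraint 1 (V + W = X) on D(V)={1,2,3,4,5,6} D(W)={1,2,3,4,5,6} D(X)={1,2,3,4,5,6}: V {1,2,3,4,5,6}->{1,2,3,4,5}; W {1,2,3,4,5,6}->{1,2,3,4,5}; X {1,2,3,4,5,6}->{2,3,4,5,6}
Constraint 2 (W < V) on D(W)={1,2,3,4,5} D(V)={1,2,3,4,5}: W {1,2,3,4,5}->{1,2,3,4}; V {1,2,3,4,5}->{2,3,4,5}
So after constraint 2: D(X) = {2,3,4,5,6}

Answer: {2,3,4,5,6}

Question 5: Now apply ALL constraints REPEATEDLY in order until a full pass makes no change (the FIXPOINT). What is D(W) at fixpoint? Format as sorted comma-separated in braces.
Answer: {}

Derivation:
pass 0 (initial): D(W)={1,2,3,4,5,6}
pass 1: V {1,2,3,4,5,6}->{}; W {1,2,3,4,5,6}->{}; X {1,2,3,4,5,6}->{}
pass 2: no change
Fixpoint after 2 passes: D(W) = {}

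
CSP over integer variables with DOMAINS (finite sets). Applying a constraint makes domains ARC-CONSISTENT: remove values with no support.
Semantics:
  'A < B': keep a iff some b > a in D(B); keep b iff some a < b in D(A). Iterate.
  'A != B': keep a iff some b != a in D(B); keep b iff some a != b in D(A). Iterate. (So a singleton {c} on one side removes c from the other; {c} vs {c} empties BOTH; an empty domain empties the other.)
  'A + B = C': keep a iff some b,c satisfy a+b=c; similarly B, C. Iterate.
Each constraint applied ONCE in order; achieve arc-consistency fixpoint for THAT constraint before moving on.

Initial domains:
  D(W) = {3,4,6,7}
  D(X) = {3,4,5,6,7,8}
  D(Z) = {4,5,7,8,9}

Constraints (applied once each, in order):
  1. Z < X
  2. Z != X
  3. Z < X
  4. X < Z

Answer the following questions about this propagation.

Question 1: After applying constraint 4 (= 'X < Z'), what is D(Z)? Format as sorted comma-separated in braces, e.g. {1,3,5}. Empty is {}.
Answer: {7}

Derivation:
Constraint 1 (Z < X) on D(Z)={4,5,7,8,9} D(X)={3,4,5,6,7,8}: Z {4,5,7,8,9}->{4,5,7}; X {3,4,5,6,7,8}->{5,6,7,8}
Constraint 2 (Z != X) on D(Z)={4,5,7} D(X)={5,6,7,8}: no change
Constraint 3 (Z < X) on D(Z)={4,5,7} D(X)={5,6,7,8}: no change
Constraint 4 (X < Z) on D(X)={5,6,7,8} D(Z)={4,5,7}: X {5,6,7,8}->{5,6}; Z {4,5,7}->{7}
So after constraint 4: D(Z) = {7}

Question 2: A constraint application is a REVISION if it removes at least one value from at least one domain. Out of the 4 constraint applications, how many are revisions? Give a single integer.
Answer: 2

Derivation:
Constraint 1 (Z < X) on D(Z)={4,5,7,8,9} D(X)={3,4,5,6,7,8}: Z {4,5,7,8,9}->{4,5,7}; X {3,4,5,6,7,8}->{5,6,7,8} => REVISION
Constraint 2 (Z != X) on D(Z)={4,5,7} D(X)={5,6,7,8}: no change => not a revision
Constraint 3 (Z < X) on D(Z)={4,5,7} D(X)={5,6,7,8}: no change => not a revision
Constraint 4 (X < Z) on D(X)={5,6,7,8} D(Z)={4,5,7}: X {5,6,7,8}->{5,6}; Z {4,5,7}->{7} => REVISION
Total revisions = 2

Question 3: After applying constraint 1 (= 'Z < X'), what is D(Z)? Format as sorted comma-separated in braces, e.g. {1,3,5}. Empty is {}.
Constraint 1 (Z < X) on D(Z)={4,5,7,8,9} D(X)={3,4,5,6,7,8}: Z {4,5,7,8,9}->{4,5,7}; X {3,4,5,6,7,8}->{5,6,7,8}
So after constraint 1: D(Z) = {4,5,7}

Answer: {4,5,7}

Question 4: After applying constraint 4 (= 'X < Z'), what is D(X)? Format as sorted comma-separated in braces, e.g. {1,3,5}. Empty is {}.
Constraint 1 (Z < X) on D(Z)={4,5,7,8,9} D(X)={3,4,5,6,7,8}: Z {4,5,7,8,9}->{4,5,7}; X {3,4,5,6,7,8}->{5,6,7,8}
Constraint 2 (Z != X) on D(Z)={4,5,7} D(X)={5,6,7,8}: no change
Constraint 3 (Z < X) on D(Z)={4,5,7} D(X)={5,6,7,8}: no change
Constraint 4 (X < Z) on D(X)={5,6,7,8} D(Z)={4,5,7}: X {5,6,7,8}->{5,6}; Z {4,5,7}->{7}
So after constraint 4: D(X) = {5,6}

Answer: {5,6}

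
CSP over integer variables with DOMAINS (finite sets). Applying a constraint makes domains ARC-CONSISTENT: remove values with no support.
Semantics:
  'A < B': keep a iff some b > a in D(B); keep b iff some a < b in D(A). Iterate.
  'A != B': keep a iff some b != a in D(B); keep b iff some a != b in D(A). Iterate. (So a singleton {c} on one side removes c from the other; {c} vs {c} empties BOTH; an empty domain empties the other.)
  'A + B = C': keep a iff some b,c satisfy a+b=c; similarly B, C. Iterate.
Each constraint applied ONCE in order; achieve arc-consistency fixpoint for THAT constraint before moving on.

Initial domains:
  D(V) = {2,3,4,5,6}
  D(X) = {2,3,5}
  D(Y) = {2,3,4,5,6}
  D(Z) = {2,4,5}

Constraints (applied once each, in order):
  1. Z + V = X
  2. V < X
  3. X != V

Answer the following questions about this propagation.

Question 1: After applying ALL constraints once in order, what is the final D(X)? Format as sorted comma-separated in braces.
Constraint 1 (Z + V = X) on D(Z)={2,4,5} D(V)={2,3,4,5,6} D(X)={2,3,5}: Z {2,4,5}->{2}; V {2,3,4,5,6}->{3}; X {2,3,5}->{5}
Constraint 2 (V < X) on D(V)={3} D(X)={5}: no change
Constraint 3 (X != V) on D(X)={5} D(V)={3}: no change
So after all 3 constraints: D(X) = {5}

Answer: {5}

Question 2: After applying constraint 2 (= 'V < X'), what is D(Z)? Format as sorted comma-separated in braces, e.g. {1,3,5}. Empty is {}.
Answer: {2}

Derivation:
Constraint 1 (Z + V = X) on D(Z)={2,4,5} D(V)={2,3,4,5,6} D(X)={2,3,5}: Z {2,4,5}->{2}; V {2,3,4,5,6}->{3}; X {2,3,5}->{5}
Constraint 2 (V < X) on D(V)={3} D(X)={5}: no change
So after constraint 2: D(Z) = {2}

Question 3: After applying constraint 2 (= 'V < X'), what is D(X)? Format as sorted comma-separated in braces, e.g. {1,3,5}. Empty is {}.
Constraint 1 (Z + V = X) on D(Z)={2,4,5} D(V)={2,3,4,5,6} D(X)={2,3,5}: Z {2,4,5}->{2}; V {2,3,4,5,6}->{3}; X {2,3,5}->{5}
Constraint 2 (V < X) on D(V)={3} D(X)={5}: no change
So after constraint 2: D(X) = {5}

Answer: {5}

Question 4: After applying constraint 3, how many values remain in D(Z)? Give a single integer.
Answer: 1

Derivation:
Constraint 1 (Z + V = X) on D(Z)={2,4,5} D(V)={2,3,4,5,6} D(X)={2,3,5}: Z {2,4,5}->{2}; V {2,3,4,5,6}->{3}; X {2,3,5}->{5}
Constraint 2 (V < X) on D(V)={3} D(X)={5}: no change
Constraint 3 (X != V) on D(X)={5} D(V)={3}: no change
So after constraint 3: D(Z)={2}, size = 1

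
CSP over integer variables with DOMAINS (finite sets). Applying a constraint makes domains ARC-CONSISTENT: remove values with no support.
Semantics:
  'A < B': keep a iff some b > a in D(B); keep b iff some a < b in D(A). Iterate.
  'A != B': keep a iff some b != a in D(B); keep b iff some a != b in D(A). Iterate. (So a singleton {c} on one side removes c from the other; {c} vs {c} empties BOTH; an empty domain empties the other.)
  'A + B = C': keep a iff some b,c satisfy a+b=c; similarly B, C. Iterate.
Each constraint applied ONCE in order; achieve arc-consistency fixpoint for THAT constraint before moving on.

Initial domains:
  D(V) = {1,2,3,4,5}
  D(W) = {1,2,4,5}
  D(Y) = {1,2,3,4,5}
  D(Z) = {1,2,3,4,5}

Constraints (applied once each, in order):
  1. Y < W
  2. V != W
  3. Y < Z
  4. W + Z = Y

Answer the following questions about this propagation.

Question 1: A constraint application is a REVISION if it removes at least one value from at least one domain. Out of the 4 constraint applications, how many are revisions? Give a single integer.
Constraint 1 (Y < W) on D(Y)={1,2,3,4,5} D(W)={1,2,4,5}: Y {1,2,3,4,5}->{1,2,3,4}; W {1,2,4,5}->{2,4,5} => REVISION
Constraint 2 (V != W) on D(V)={1,2,3,4,5} D(W)={2,4,5}: no change => not a revision
Constraint 3 (Y < Z) on D(Y)={1,2,3,4} D(Z)={1,2,3,4,5}: Z {1,2,3,4,5}->{2,3,4,5} => REVISION
Constraint 4 (W + Z = Y) on D(W)={2,4,5} D(Z)={2,3,4,5} D(Y)={1,2,3,4}: W {2,4,5}->{2}; Z {2,3,4,5}->{2}; Y {1,2,3,4}->{4} => REVISION
Total revisions = 3

Answer: 3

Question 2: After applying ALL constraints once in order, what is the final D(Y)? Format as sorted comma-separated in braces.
Constraint 1 (Y < W) on D(Y)={1,2,3,4,5} D(W)={1,2,4,5}: Y {1,2,3,4,5}->{1,2,3,4}; W {1,2,4,5}->{2,4,5}
Constraint 2 (V != W) on D(V)={1,2,3,4,5} D(W)={2,4,5}: no change
Constraint 3 (Y < Z) on D(Y)={1,2,3,4} D(Z)={1,2,3,4,5}: Z {1,2,3,4,5}->{2,3,4,5}
Constraint 4 (W + Z = Y) on D(W)={2,4,5} D(Z)={2,3,4,5} D(Y)={1,2,3,4}: W {2,4,5}->{2}; Z {2,3,4,5}->{2}; Y {1,2,3,4}->{4}
So after all 4 constraints: D(Y) = {4}

Answer: {4}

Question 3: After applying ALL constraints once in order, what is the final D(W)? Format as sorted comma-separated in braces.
Constraint 1 (Y < W) on D(Y)={1,2,3,4,5} D(W)={1,2,4,5}: Y {1,2,3,4,5}->{1,2,3,4}; W {1,2,4,5}->{2,4,5}
Constraint 2 (V != W) on D(V)={1,2,3,4,5} D(W)={2,4,5}: no change
Constraint 3 (Y < Z) on D(Y)={1,2,3,4} D(Z)={1,2,3,4,5}: Z {1,2,3,4,5}->{2,3,4,5}
Constraint 4 (W + Z = Y) on D(W)={2,4,5} D(Z)={2,3,4,5} D(Y)={1,2,3,4}: W {2,4,5}->{2}; Z {2,3,4,5}->{2}; Y {1,2,3,4}->{4}
So after all 4 constraints: D(W) = {2}

Answer: {2}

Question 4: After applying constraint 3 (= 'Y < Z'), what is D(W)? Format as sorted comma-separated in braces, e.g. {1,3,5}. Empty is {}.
Constraint 1 (Y < W) on D(Y)={1,2,3,4,5} D(W)={1,2,4,5}: Y {1,2,3,4,5}->{1,2,3,4}; W {1,2,4,5}->{2,4,5}
Constraint 2 (V != W) on D(V)={1,2,3,4,5} D(W)={2,4,5}: no change
Constraint 3 (Y < Z) on D(Y)={1,2,3,4} D(Z)={1,2,3,4,5}: Z {1,2,3,4,5}->{2,3,4,5}
So after constraint 3: D(W) = {2,4,5}

Answer: {2,4,5}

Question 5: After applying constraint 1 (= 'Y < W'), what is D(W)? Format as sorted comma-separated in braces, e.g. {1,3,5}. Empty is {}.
Answer: {2,4,5}

Derivation:
Constraint 1 (Y < W) on D(Y)={1,2,3,4,5} D(W)={1,2,4,5}: Y {1,2,3,4,5}->{1,2,3,4}; W {1,2,4,5}->{2,4,5}
So after constraint 1: D(W) = {2,4,5}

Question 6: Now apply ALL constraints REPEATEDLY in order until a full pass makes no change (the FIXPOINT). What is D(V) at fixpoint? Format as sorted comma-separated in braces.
pass 0 (initial): D(V)={1,2,3,4,5}
pass 1: W {1,2,4,5}->{2}; Y {1,2,3,4,5}->{4}; Z {1,2,3,4,5}->{2}
pass 2: V {1,2,3,4,5}->{}; W {2}->{}; Y {4}->{}; Z {2}->{}
pass 3: no change
Fixpoint after 3 passes: D(V) = {}

Answer: {}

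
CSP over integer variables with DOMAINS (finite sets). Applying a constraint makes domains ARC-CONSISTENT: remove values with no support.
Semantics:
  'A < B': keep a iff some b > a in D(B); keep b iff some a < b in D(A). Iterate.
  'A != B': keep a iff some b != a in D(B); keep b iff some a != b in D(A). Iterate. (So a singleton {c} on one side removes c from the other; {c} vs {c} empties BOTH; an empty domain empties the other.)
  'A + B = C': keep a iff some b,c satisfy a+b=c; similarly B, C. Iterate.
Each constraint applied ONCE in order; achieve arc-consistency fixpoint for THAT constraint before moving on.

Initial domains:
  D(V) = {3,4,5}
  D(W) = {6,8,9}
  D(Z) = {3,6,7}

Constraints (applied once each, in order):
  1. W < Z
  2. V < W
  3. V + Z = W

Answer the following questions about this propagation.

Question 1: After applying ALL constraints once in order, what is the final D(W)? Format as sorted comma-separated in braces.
Answer: {}

Derivation:
Constraint 1 (W < Z) on D(W)={6,8,9} D(Z)={3,6,7}: W {6,8,9}->{6}; Z {3,6,7}->{7}
Constraint 2 (V < W) on D(V)={3,4,5} D(W)={6}: no change
Constraint 3 (V + Z = W) on D(V)={3,4,5} D(Z)={7} D(W)={6}: V {3,4,5}->{}; Z {7}->{}; W {6}->{}
So after all 3 constraints: D(W) = {}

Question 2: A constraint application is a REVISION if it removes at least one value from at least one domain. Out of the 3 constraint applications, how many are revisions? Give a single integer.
Constraint 1 (W < Z) on D(W)={6,8,9} D(Z)={3,6,7}: W {6,8,9}->{6}; Z {3,6,7}->{7} => REVISION
Constraint 2 (V < W) on D(V)={3,4,5} D(W)={6}: no change => not a revision
Constraint 3 (V + Z = W) on D(V)={3,4,5} D(Z)={7} D(W)={6}: V {3,4,5}->{}; Z {7}->{}; W {6}->{} => REVISION
Total revisions = 2

Answer: 2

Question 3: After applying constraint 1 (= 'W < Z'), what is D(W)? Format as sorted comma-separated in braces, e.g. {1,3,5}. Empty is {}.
Constraint 1 (W < Z) on D(W)={6,8,9} D(Z)={3,6,7}: W {6,8,9}->{6}; Z {3,6,7}->{7}
So after constraint 1: D(W) = {6}

Answer: {6}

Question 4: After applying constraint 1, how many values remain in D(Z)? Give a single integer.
Answer: 1

Derivation:
Constraint 1 (W < Z) on D(W)={6,8,9} D(Z)={3,6,7}: W {6,8,9}->{6}; Z {3,6,7}->{7}
So after constraint 1: D(Z)={7}, size = 1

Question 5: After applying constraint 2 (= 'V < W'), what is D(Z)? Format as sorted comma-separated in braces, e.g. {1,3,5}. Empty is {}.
Constraint 1 (W < Z) on D(W)={6,8,9} D(Z)={3,6,7}: W {6,8,9}->{6}; Z {3,6,7}->{7}
Constraint 2 (V < W) on D(V)={3,4,5} D(W)={6}: no change
So after constraint 2: D(Z) = {7}

Answer: {7}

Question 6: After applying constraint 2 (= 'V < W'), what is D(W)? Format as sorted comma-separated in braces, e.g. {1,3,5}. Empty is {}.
Constraint 1 (W < Z) on D(W)={6,8,9} D(Z)={3,6,7}: W {6,8,9}->{6}; Z {3,6,7}->{7}
Constraint 2 (V < W) on D(V)={3,4,5} D(W)={6}: no change
So after constraint 2: D(W) = {6}

Answer: {6}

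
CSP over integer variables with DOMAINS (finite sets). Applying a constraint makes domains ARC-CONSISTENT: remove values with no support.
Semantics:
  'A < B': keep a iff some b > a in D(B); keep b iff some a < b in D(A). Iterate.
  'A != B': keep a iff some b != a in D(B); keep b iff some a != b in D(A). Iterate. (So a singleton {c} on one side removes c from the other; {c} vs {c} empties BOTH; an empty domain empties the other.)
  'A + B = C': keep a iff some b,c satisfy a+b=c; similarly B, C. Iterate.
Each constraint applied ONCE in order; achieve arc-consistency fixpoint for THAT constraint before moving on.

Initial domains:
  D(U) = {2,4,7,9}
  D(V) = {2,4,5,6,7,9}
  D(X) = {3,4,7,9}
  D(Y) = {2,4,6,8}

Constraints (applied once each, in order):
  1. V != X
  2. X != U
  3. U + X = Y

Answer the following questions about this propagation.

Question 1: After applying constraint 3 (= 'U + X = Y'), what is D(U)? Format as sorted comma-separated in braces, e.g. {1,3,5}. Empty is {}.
Constraint 1 (V != X) on D(V)={2,4,5,6,7,9} D(X)={3,4,7,9}: no change
Constraint 2 (X != U) on D(X)={3,4,7,9} D(U)={2,4,7,9}: no change
Constraint 3 (U + X = Y) on D(U)={2,4,7,9} D(X)={3,4,7,9} D(Y)={2,4,6,8}: U {2,4,7,9}->{2,4}; X {3,4,7,9}->{4}; Y {2,4,6,8}->{6,8}
So after constraint 3: D(U) = {2,4}

Answer: {2,4}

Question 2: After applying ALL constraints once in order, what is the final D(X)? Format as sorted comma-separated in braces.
Answer: {4}

Derivation:
Constraint 1 (V != X) on D(V)={2,4,5,6,7,9} D(X)={3,4,7,9}: no change
Constraint 2 (X != U) on D(X)={3,4,7,9} D(U)={2,4,7,9}: no change
Constraint 3 (U + X = Y) on D(U)={2,4,7,9} D(X)={3,4,7,9} D(Y)={2,4,6,8}: U {2,4,7,9}->{2,4}; X {3,4,7,9}->{4}; Y {2,4,6,8}->{6,8}
So after all 3 constraints: D(X) = {4}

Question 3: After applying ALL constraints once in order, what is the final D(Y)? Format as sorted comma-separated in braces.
Constraint 1 (V != X) on D(V)={2,4,5,6,7,9} D(X)={3,4,7,9}: no change
Constraint 2 (X != U) on D(X)={3,4,7,9} D(U)={2,4,7,9}: no change
Constraint 3 (U + X = Y) on D(U)={2,4,7,9} D(X)={3,4,7,9} D(Y)={2,4,6,8}: U {2,4,7,9}->{2,4}; X {3,4,7,9}->{4}; Y {2,4,6,8}->{6,8}
So after all 3 constraints: D(Y) = {6,8}

Answer: {6,8}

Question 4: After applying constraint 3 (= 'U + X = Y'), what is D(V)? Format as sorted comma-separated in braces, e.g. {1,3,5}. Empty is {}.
Answer: {2,4,5,6,7,9}

Derivation:
Constraint 1 (V != X) on D(V)={2,4,5,6,7,9} D(X)={3,4,7,9}: no change
Constraint 2 (X != U) on D(X)={3,4,7,9} D(U)={2,4,7,9}: no change
Constraint 3 (U + X = Y) on D(U)={2,4,7,9} D(X)={3,4,7,9} D(Y)={2,4,6,8}: U {2,4,7,9}->{2,4}; X {3,4,7,9}->{4}; Y {2,4,6,8}->{6,8}
So after constraint 3: D(V) = {2,4,5,6,7,9}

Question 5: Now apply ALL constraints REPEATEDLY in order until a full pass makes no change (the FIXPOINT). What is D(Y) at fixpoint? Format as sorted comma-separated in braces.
Answer: {6}

Derivation:
pass 0 (initial): D(Y)={2,4,6,8}
pass 1: U {2,4,7,9}->{2,4}; X {3,4,7,9}->{4}; Y {2,4,6,8}->{6,8}
pass 2: U {2,4}->{2}; V {2,4,5,6,7,9}->{2,5,6,7,9}; Y {6,8}->{6}
pass 3: no change
Fixpoint after 3 passes: D(Y) = {6}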